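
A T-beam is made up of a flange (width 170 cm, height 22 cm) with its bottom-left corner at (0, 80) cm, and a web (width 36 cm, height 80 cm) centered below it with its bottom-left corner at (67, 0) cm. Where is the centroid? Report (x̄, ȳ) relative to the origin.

x̄ = 85.00 cm, ȳ = 68.81 cm

Part | A | x̄ᵢ | ȳᵢ | A·x̄ᵢ | A·ȳᵢ
web | 2880.00 | 85.00 | 40.00 | 244800.00 | 115200.00
flange | 3740.00 | 85.00 | 91.00 | 317900.00 | 340340.00
Σ | 6620.00 |  |  | 562700.00 | 455540.00
x̄ = 562700.00 / 6620.00 = 85.00 cm
ȳ = 455540.00 / 6620.00 = 68.81 cm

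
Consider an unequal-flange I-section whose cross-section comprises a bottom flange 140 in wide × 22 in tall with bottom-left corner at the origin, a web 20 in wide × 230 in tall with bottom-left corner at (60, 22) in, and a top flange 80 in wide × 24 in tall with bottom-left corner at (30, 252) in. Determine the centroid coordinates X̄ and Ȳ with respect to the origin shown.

X̄ = 70.00 in, Ȳ = 121.97 in

bottom flange: A = 140 × 22 = 3080.00, centroid at (70.00, 11.00).
web: A = 20 × 230 = 4600.00, centroid at (70.00, 137.00).
top flange: A = 80 × 24 = 1920.00, centroid at (70.00, 264.00).
ΣA = 9600.00 in²
ΣAX̄ = (3080.00)(70.00) + (4600.00)(70.00) + (1920.00)(70.00) = 672000.00 in³
ΣAȲ = (3080.00)(11.00) + (4600.00)(137.00) + (1920.00)(264.00) = 1170960.00 in³
X̄ = 672000.00 / 9600.00 = 70.00 in
Ȳ = 1170960.00 / 9600.00 = 121.97 in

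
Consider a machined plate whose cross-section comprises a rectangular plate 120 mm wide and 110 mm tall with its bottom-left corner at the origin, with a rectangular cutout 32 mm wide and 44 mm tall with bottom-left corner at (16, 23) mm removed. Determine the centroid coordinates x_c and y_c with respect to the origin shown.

Part | A | x̄ᵢ | ȳᵢ | A·x̄ᵢ | A·ȳᵢ
plate | 13200.00 | 60.00 | 55.00 | 792000.00 | 726000.00
hole | -1408.00 | 32.00 | 45.00 | -45056.00 | -63360.00
Σ | 11792.00 |  |  | 746944.00 | 662640.00
x_c = 746944.00 / 11792.00 = 63.34 mm
y_c = 662640.00 / 11792.00 = 56.19 mm

x_c = 63.34 mm, y_c = 56.19 mm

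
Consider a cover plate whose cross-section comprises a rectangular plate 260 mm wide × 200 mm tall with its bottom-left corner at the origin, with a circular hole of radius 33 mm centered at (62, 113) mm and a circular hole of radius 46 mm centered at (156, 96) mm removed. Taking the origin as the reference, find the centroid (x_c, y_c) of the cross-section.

plate: A = 260 × 200 = 52000.00, centroid at (130.00, 100.00).
hole 1: A = −π·33² = -3421.19, centroid at (62.00, 113.00).
hole 2: A = −π·46² = -6647.61, centroid at (156.00, 96.00).
ΣA = 41931.20 mm²
ΣAx_c = (52000.00)(130.00) + (-3421.19)(62.00) + (-6647.61)(156.00) = 5510858.78 mm³
ΣAy_c = (52000.00)(100.00) + (-3421.19)(113.00) + (-6647.61)(96.00) = 4175234.47 mm³
x_c = 5510858.78 / 41931.20 = 131.43 mm
y_c = 4175234.47 / 41931.20 = 99.57 mm

x_c = 131.43 mm, y_c = 99.57 mm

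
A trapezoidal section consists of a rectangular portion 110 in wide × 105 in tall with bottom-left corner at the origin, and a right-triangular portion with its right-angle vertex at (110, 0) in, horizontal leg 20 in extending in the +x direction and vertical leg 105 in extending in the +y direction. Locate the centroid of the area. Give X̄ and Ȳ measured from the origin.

rectangular portion: A = 110 × 105 = 11550.00, centroid at (55.00, 52.50).
triangular portion: A = ½·20·105 = 1050.00, centroid at (116.67, 35.00).
ΣA = 12600.00 in²
ΣAX̄ = (11550.00)(55.00) + (1050.00)(116.67) = 757750.00 in³
ΣAȲ = (11550.00)(52.50) + (1050.00)(35.00) = 643125.00 in³
X̄ = 757750.00 / 12600.00 = 60.14 in
Ȳ = 643125.00 / 12600.00 = 51.04 in

X̄ = 60.14 in, Ȳ = 51.04 in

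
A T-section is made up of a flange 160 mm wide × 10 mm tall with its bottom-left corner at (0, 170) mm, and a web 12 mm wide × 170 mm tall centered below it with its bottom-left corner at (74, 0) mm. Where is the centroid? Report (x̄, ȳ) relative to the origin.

web: A = 12 × 170 = 2040.00, centroid at (80.00, 85.00).
flange: A = 160 × 10 = 1600.00, centroid at (80.00, 175.00).
ΣA = 3640.00 mm²
ΣAx̄ = (2040.00)(80.00) + (1600.00)(80.00) = 291200.00 mm³
ΣAȳ = (2040.00)(85.00) + (1600.00)(175.00) = 453400.00 mm³
x̄ = 291200.00 / 3640.00 = 80.00 mm
ȳ = 453400.00 / 3640.00 = 124.56 mm

x̄ = 80.00 mm, ȳ = 124.56 mm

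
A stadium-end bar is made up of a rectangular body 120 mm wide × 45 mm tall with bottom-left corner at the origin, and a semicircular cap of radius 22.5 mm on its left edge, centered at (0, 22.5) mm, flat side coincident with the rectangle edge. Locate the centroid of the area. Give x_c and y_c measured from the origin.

x_c = 51.07 mm, y_c = 22.50 mm

rectangular body: A = 120 × 45 = 5400.00, centroid at (60.00, 22.50).
semicircular end: A = ½π·22.5² = 795.22, centroid at (-9.55, 22.50).
ΣA = 6195.22 mm², ΣAx_c = 316406.25 mm³, ΣAy_c = 139392.35 mm³.
x_c = 316406.25/6195.22 = 51.07 mm; y_c = 139392.35/6195.22 = 22.50 mm.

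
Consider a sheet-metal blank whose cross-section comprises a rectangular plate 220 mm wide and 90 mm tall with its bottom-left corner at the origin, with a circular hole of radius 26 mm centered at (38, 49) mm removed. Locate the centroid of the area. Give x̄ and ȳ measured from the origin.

x̄ = 118.65 mm, ȳ = 44.52 mm

Part | A | x̄ᵢ | ȳᵢ | A·x̄ᵢ | A·ȳᵢ
plate | 19800.00 | 110.00 | 45.00 | 2178000.00 | 891000.00
hole | -2123.72 | 38.00 | 49.00 | -80701.23 | -104062.12
Σ | 17676.28 |  |  | 2097298.77 | 786937.88
x̄ = 2097298.77 / 17676.28 = 118.65 mm
ȳ = 786937.88 / 17676.28 = 44.52 mm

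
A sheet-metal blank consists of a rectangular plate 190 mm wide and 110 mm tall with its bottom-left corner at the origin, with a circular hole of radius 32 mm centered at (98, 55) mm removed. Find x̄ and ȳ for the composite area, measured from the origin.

x̄ = 94.45 mm, ȳ = 55.00 mm

Part | A | x̄ᵢ | ȳᵢ | A·x̄ᵢ | A·ȳᵢ
plate | 20900.00 | 95.00 | 55.00 | 1985500.00 | 1149500.00
hole | -3216.99 | 98.00 | 55.00 | -315265.11 | -176934.50
Σ | 17683.01 |  |  | 1670234.89 | 972565.50
x̄ = 1670234.89 / 17683.01 = 94.45 mm
ȳ = 972565.50 / 17683.01 = 55.00 mm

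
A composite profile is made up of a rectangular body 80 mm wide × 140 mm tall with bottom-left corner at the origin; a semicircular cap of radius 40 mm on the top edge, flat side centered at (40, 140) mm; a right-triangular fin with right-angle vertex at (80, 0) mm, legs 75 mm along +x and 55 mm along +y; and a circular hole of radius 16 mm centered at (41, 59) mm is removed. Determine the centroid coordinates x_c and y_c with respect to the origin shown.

x_c = 48.90 mm, y_c = 78.07 mm

rectangular body: A = 80 × 140 = 11200.00, centroid at (40.00, 70.00).
semicircular top: A = ½π·40² = 2513.27, centroid at (40.00, 156.98).
triangular fin: A = ½·75·55 = 2062.50, centroid at (105.00, 18.33).
hole: A = −π·16² = -804.25, centroid at (41.00, 59.00).
ΣA = 14971.53 mm²
ΣAx_c = (11200.00)(40.00) + (2513.27)(40.00) + (2062.50)(105.00) + (-804.25)(41.00) = 732119.31 mm³
ΣAy_c = (11200.00)(70.00) + (2513.27)(156.98) + (2062.50)(18.33) + (-804.25)(59.00) = 1168886.93 mm³
x_c = 732119.31 / 14971.53 = 48.90 mm
y_c = 1168886.93 / 14971.53 = 78.07 mm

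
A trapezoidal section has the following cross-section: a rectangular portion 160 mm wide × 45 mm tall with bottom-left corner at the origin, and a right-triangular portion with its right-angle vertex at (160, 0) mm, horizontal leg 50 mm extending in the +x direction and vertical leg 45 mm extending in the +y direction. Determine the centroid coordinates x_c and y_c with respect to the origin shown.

Part | A | x̄ᵢ | ȳᵢ | A·x̄ᵢ | A·ȳᵢ
rectangular portion | 7200.00 | 80.00 | 22.50 | 576000.00 | 162000.00
triangular portion | 1125.00 | 176.67 | 15.00 | 198750.00 | 16875.00
Σ | 8325.00 |  |  | 774750.00 | 178875.00
x_c = 774750.00 / 8325.00 = 93.06 mm
y_c = 178875.00 / 8325.00 = 21.49 mm

x_c = 93.06 mm, y_c = 21.49 mm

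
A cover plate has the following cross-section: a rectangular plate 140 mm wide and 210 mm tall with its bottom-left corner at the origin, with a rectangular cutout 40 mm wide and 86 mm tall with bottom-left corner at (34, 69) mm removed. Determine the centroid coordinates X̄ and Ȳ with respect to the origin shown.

X̄ = 72.12 mm, Ȳ = 104.07 mm

plate: A = 140 × 210 = 29400.00, centroid at (70.00, 105.00).
hole: A = −(40 × 86) = -3440.00, centroid at (54.00, 112.00).
ΣA = 25960.00 mm²
ΣAX̄ = (29400.00)(70.00) + (-3440.00)(54.00) = 1872240.00 mm³
ΣAȲ = (29400.00)(105.00) + (-3440.00)(112.00) = 2701720.00 mm³
X̄ = 1872240.00 / 25960.00 = 72.12 mm
Ȳ = 2701720.00 / 25960.00 = 104.07 mm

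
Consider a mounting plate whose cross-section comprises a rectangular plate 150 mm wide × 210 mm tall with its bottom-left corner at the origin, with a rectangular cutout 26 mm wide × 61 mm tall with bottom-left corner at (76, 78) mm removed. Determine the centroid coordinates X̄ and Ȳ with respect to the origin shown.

plate: A = 150 × 210 = 31500.00, centroid at (75.00, 105.00).
hole: A = −(26 × 61) = -1586.00, centroid at (89.00, 108.50).
ΣA = 29914.00 mm²
ΣAX̄ = (31500.00)(75.00) + (-1586.00)(89.00) = 2221346.00 mm³
ΣAȲ = (31500.00)(105.00) + (-1586.00)(108.50) = 3135419.00 mm³
X̄ = 2221346.00 / 29914.00 = 74.26 mm
Ȳ = 3135419.00 / 29914.00 = 104.81 mm

X̄ = 74.26 mm, Ȳ = 104.81 mm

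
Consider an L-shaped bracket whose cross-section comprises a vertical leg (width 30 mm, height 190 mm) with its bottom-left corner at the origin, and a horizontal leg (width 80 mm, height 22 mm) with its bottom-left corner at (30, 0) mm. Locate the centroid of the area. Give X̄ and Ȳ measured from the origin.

X̄ = 27.98 mm, Ȳ = 75.18 mm

vertical leg: A = 30 × 190 = 5700.00, centroid at (15.00, 95.00).
horizontal leg: A = 80 × 22 = 1760.00, centroid at (70.00, 11.00).
ΣA = 7460.00 mm², ΣAX̄ = 208700.00 mm³, ΣAȲ = 560860.00 mm³.
X̄ = 208700.00/7460.00 = 27.98 mm; Ȳ = 560860.00/7460.00 = 75.18 mm.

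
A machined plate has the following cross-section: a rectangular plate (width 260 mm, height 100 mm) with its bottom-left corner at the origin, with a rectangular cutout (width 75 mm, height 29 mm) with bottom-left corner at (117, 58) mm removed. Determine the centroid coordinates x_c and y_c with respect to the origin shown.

x_c = 127.76 mm, y_c = 47.95 mm

plate: A = 260 × 100 = 26000.00, centroid at (130.00, 50.00).
hole: A = −(75 × 29) = -2175.00, centroid at (154.50, 72.50).
ΣA = 23825.00 mm²
ΣAx_c = (26000.00)(130.00) + (-2175.00)(154.50) = 3043962.50 mm³
ΣAy_c = (26000.00)(50.00) + (-2175.00)(72.50) = 1142312.50 mm³
x_c = 3043962.50 / 23825.00 = 127.76 mm
y_c = 1142312.50 / 23825.00 = 47.95 mm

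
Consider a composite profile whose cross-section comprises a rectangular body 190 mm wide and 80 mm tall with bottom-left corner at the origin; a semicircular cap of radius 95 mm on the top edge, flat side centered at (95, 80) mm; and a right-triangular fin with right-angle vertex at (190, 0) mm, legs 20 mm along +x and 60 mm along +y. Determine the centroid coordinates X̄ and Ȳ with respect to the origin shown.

X̄ = 97.03 mm, Ȳ = 77.58 mm

rectangular body: A = 190 × 80 = 15200.00, centroid at (95.00, 40.00).
semicircular top: A = ½π·95² = 14176.44, centroid at (95.00, 120.32).
triangular fin: A = ½·20·60 = 600.00, centroid at (196.67, 20.00).
ΣA = 29976.44 mm²
ΣAX̄ = (15200.00)(95.00) + (14176.44)(95.00) + (600.00)(196.67) = 2908761.50 mm³
ΣAȲ = (15200.00)(40.00) + (14176.44)(120.32) + (600.00)(20.00) = 2325698.28 mm³
X̄ = 2908761.50 / 29976.44 = 97.03 mm
Ȳ = 2325698.28 / 29976.44 = 77.58 mm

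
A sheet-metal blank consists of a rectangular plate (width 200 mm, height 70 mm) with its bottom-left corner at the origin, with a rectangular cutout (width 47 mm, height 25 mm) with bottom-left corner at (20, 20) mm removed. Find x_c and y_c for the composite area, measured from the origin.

plate: A = 200 × 70 = 14000.00, centroid at (100.00, 35.00).
hole: A = −(47 × 25) = -1175.00, centroid at (43.50, 32.50).
ΣA = 12825.00 mm², ΣAx_c = 1348887.50 mm³, ΣAy_c = 451812.50 mm³.
x_c = 1348887.50/12825.00 = 105.18 mm; y_c = 451812.50/12825.00 = 35.23 mm.

x_c = 105.18 mm, y_c = 35.23 mm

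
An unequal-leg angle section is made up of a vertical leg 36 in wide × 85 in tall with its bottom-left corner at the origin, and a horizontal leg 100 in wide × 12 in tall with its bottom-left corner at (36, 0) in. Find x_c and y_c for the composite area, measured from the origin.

x_c = 37.15 in, y_c = 32.22 in

vertical leg: A = 36 × 85 = 3060.00, centroid at (18.00, 42.50).
horizontal leg: A = 100 × 12 = 1200.00, centroid at (86.00, 6.00).
ΣA = 4260.00 in², ΣAx_c = 158280.00 in³, ΣAy_c = 137250.00 in³.
x_c = 158280.00/4260.00 = 37.15 in; y_c = 137250.00/4260.00 = 32.22 in.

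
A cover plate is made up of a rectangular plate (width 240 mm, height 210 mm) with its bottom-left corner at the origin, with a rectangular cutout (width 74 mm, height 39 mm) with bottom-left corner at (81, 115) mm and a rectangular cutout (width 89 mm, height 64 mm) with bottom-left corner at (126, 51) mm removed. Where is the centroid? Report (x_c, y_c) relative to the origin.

x_c = 113.26 mm, y_c = 105.96 mm

Part | A | x̄ᵢ | ȳᵢ | A·x̄ᵢ | A·ȳᵢ
plate | 50400.00 | 120.00 | 105.00 | 6048000.00 | 5292000.00
hole 1 | -2886.00 | 118.00 | 134.50 | -340548.00 | -388167.00
hole 2 | -5696.00 | 170.50 | 83.00 | -971168.00 | -472768.00
Σ | 41818.00 |  |  | 4736284.00 | 4431065.00
x_c = 4736284.00 / 41818.00 = 113.26 mm
y_c = 4431065.00 / 41818.00 = 105.96 mm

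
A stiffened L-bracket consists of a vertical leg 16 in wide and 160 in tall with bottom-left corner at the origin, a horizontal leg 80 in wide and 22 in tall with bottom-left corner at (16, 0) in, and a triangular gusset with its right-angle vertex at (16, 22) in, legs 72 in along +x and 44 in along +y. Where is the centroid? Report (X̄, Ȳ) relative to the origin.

vertical leg: A = 16 × 160 = 2560.00, centroid at (8.00, 80.00).
horizontal leg: A = 80 × 22 = 1760.00, centroid at (56.00, 11.00).
gusset: A = ½·72·44 = 1584.00, centroid at (40.00, 36.67).
ΣA = 5904.00 in², ΣAX̄ = 182400.00 in³, ΣAȲ = 282240.00 in³.
X̄ = 182400.00/5904.00 = 30.89 in; Ȳ = 282240.00/5904.00 = 47.80 in.

X̄ = 30.89 in, Ȳ = 47.80 in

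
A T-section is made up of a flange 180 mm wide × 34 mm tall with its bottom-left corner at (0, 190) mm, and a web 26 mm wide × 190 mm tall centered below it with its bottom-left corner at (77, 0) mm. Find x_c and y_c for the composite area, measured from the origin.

x_c = 90.00 mm, y_c = 156.97 mm

web: A = 26 × 190 = 4940.00, centroid at (90.00, 95.00).
flange: A = 180 × 34 = 6120.00, centroid at (90.00, 207.00).
ΣA = 11060.00 mm²
ΣAx_c = (4940.00)(90.00) + (6120.00)(90.00) = 995400.00 mm³
ΣAy_c = (4940.00)(95.00) + (6120.00)(207.00) = 1736140.00 mm³
x_c = 995400.00 / 11060.00 = 90.00 mm
y_c = 1736140.00 / 11060.00 = 156.97 mm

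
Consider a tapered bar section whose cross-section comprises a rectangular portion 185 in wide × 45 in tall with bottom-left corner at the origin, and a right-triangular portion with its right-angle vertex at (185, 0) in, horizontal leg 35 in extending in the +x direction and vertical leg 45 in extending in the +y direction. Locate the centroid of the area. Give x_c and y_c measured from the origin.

x_c = 101.50 in, y_c = 21.85 in

rectangular portion: A = 185 × 45 = 8325.00, centroid at (92.50, 22.50).
triangular portion: A = ½·35·45 = 787.50, centroid at (196.67, 15.00).
ΣA = 9112.50 in²
ΣAx_c = (8325.00)(92.50) + (787.50)(196.67) = 924937.50 in³
ΣAy_c = (8325.00)(22.50) + (787.50)(15.00) = 199125.00 in³
x_c = 924937.50 / 9112.50 = 101.50 in
y_c = 199125.00 / 9112.50 = 21.85 in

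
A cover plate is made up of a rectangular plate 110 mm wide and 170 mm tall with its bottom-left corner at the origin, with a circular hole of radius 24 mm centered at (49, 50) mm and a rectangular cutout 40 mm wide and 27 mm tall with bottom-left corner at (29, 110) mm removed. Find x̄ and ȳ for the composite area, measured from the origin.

x̄ = 56.10 mm, ȳ = 86.38 mm

plate: A = 110 × 170 = 18700.00, centroid at (55.00, 85.00).
hole 1: A = −π·24² = -1809.56, centroid at (49.00, 50.00).
hole 2: A = −(40 × 27) = -1080.00, centroid at (49.00, 123.50).
ΣA = 15810.44 mm², ΣAx̄ = 886911.69 mm³, ΣAȳ = 1365642.13 mm³.
x̄ = 886911.69/15810.44 = 56.10 mm; ȳ = 1365642.13/15810.44 = 86.38 mm.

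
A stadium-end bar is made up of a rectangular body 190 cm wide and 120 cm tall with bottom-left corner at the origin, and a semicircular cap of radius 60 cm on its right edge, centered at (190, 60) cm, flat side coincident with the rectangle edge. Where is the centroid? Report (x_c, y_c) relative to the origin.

Part | A | x̄ᵢ | ȳᵢ | A·x̄ᵢ | A·ȳᵢ
rectangular body | 22800.00 | 95.00 | 60.00 | 2166000.00 | 1368000.00
semicircular end | 5654.87 | 215.46 | 60.00 | 1218424.69 | 339292.01
Σ | 28454.87 |  |  | 3384424.69 | 1707292.01
x_c = 3384424.69 / 28454.87 = 118.94 cm
y_c = 1707292.01 / 28454.87 = 60.00 cm

x_c = 118.94 cm, y_c = 60.00 cm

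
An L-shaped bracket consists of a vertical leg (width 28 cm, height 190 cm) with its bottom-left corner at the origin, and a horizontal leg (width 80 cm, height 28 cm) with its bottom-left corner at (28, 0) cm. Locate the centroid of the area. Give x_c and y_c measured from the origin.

Part | A | x̄ᵢ | ȳᵢ | A·x̄ᵢ | A·ȳᵢ
vertical leg | 5320.00 | 14.00 | 95.00 | 74480.00 | 505400.00
horizontal leg | 2240.00 | 68.00 | 14.00 | 152320.00 | 31360.00
Σ | 7560.00 |  |  | 226800.00 | 536760.00
x_c = 226800.00 / 7560.00 = 30.00 cm
y_c = 536760.00 / 7560.00 = 71.00 cm

x_c = 30.00 cm, y_c = 71.00 cm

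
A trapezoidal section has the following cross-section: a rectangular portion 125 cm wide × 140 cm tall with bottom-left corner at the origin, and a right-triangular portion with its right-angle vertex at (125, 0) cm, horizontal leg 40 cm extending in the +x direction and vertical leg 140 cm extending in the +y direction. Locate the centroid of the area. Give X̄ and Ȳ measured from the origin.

X̄ = 72.96 cm, Ȳ = 66.78 cm

rectangular portion: A = 125 × 140 = 17500.00, centroid at (62.50, 70.00).
triangular portion: A = ½·40·140 = 2800.00, centroid at (138.33, 46.67).
ΣA = 20300.00 cm², ΣAX̄ = 1481083.33 cm³, ΣAȲ = 1355666.67 cm³.
X̄ = 1481083.33/20300.00 = 72.96 cm; Ȳ = 1355666.67/20300.00 = 66.78 cm.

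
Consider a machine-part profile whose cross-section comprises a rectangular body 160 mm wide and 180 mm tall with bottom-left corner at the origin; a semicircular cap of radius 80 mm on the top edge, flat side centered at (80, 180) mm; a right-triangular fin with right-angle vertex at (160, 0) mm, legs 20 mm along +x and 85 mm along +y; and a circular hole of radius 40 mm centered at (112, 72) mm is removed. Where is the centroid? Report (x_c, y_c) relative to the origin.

x_c = 77.49 mm, y_c = 127.03 mm

Part | A | x̄ᵢ | ȳᵢ | A·x̄ᵢ | A·ȳᵢ
rectangular body | 28800.00 | 80.00 | 90.00 | 2304000.00 | 2592000.00
semicircular top | 10053.10 | 80.00 | 213.95 | 804247.72 | 2150890.70
triangular fin | 850.00 | 166.67 | 28.33 | 141666.67 | 24083.33
hole | -5026.55 | 112.00 | 72.00 | -562973.40 | -361911.47
Σ | 34676.55 |  |  | 2686940.98 | 4405062.56
x_c = 2686940.98 / 34676.55 = 77.49 mm
y_c = 4405062.56 / 34676.55 = 127.03 mm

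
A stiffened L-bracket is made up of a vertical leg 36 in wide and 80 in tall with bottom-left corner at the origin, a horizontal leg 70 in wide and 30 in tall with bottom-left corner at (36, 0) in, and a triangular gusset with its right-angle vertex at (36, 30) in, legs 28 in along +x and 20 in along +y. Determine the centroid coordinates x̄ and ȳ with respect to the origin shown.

vertical leg: A = 36 × 80 = 2880.00, centroid at (18.00, 40.00).
horizontal leg: A = 70 × 30 = 2100.00, centroid at (71.00, 15.00).
gusset: A = ½·28·20 = 280.00, centroid at (45.33, 36.67).
ΣA = 5260.00 in²
ΣAx̄ = (2880.00)(18.00) + (2100.00)(71.00) + (280.00)(45.33) = 213633.33 in³
ΣAȳ = (2880.00)(40.00) + (2100.00)(15.00) + (280.00)(36.67) = 156966.67 in³
x̄ = 213633.33 / 5260.00 = 40.61 in
ȳ = 156966.67 / 5260.00 = 29.84 in

x̄ = 40.61 in, ȳ = 29.84 in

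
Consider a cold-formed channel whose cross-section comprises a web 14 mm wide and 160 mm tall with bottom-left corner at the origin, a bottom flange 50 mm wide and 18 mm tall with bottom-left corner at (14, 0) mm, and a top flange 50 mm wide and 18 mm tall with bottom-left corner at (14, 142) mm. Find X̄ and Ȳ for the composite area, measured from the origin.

X̄ = 21.26 mm, Ȳ = 80.00 mm

web: A = 14 × 160 = 2240.00, centroid at (7.00, 80.00).
bottom flange: A = 50 × 18 = 900.00, centroid at (39.00, 9.00).
top flange: A = 50 × 18 = 900.00, centroid at (39.00, 151.00).
ΣA = 4040.00 mm²
ΣAX̄ = (2240.00)(7.00) + (900.00)(39.00) + (900.00)(39.00) = 85880.00 mm³
ΣAȲ = (2240.00)(80.00) + (900.00)(9.00) + (900.00)(151.00) = 323200.00 mm³
X̄ = 85880.00 / 4040.00 = 21.26 mm
Ȳ = 323200.00 / 4040.00 = 80.00 mm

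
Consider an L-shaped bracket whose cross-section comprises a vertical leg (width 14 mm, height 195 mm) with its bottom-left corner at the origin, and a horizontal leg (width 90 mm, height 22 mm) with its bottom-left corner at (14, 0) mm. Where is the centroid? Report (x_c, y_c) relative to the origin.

vertical leg: A = 14 × 195 = 2730.00, centroid at (7.00, 97.50).
horizontal leg: A = 90 × 22 = 1980.00, centroid at (59.00, 11.00).
ΣA = 4710.00 mm²
ΣAx_c = (2730.00)(7.00) + (1980.00)(59.00) = 135930.00 mm³
ΣAy_c = (2730.00)(97.50) + (1980.00)(11.00) = 287955.00 mm³
x_c = 135930.00 / 4710.00 = 28.86 mm
y_c = 287955.00 / 4710.00 = 61.14 mm

x_c = 28.86 mm, y_c = 61.14 mm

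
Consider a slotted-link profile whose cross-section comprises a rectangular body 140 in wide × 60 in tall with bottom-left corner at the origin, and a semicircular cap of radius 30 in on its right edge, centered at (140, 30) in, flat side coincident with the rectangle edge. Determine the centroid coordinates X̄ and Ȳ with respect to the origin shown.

rectangular body: A = 140 × 60 = 8400.00, centroid at (70.00, 30.00).
semicircular end: A = ½π·30² = 1413.72, centroid at (152.73, 30.00).
ΣA = 9813.72 in², ΣAX̄ = 803920.34 in³, ΣAȲ = 294411.50 in³.
X̄ = 803920.34/9813.72 = 81.92 in; Ȳ = 294411.50/9813.72 = 30.00 in.

X̄ = 81.92 in, Ȳ = 30.00 in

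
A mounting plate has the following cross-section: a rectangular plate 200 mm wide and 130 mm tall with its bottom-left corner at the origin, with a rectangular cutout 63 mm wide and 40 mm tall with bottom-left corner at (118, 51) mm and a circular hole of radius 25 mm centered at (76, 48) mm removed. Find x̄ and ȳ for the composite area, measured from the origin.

x̄ = 96.39 mm, ȳ = 65.85 mm

Part | A | x̄ᵢ | ȳᵢ | A·x̄ᵢ | A·ȳᵢ
plate | 26000.00 | 100.00 | 65.00 | 2600000.00 | 1690000.00
hole 1 | -2520.00 | 149.50 | 71.00 | -376740.00 | -178920.00
hole 2 | -1963.50 | 76.00 | 48.00 | -149225.65 | -94247.78
Σ | 21516.50 |  |  | 2074034.35 | 1416832.22
x̄ = 2074034.35 / 21516.50 = 96.39 mm
ȳ = 1416832.22 / 21516.50 = 65.85 mm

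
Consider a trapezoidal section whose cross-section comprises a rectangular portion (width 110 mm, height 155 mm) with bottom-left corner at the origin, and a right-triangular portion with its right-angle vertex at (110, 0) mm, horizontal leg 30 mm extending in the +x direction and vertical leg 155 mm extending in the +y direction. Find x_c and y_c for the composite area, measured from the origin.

Part | A | x̄ᵢ | ȳᵢ | A·x̄ᵢ | A·ȳᵢ
rectangular portion | 17050.00 | 55.00 | 77.50 | 937750.00 | 1321375.00
triangular portion | 2325.00 | 120.00 | 51.67 | 279000.00 | 120125.00
Σ | 19375.00 |  |  | 1216750.00 | 1441500.00
x_c = 1216750.00 / 19375.00 = 62.80 mm
y_c = 1441500.00 / 19375.00 = 74.40 mm

x_c = 62.80 mm, y_c = 74.40 mm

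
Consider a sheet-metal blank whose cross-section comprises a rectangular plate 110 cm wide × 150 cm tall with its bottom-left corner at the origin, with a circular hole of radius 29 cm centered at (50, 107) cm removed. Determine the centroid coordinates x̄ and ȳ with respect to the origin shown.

Part | A | x̄ᵢ | ȳᵢ | A·x̄ᵢ | A·ȳᵢ
plate | 16500.00 | 55.00 | 75.00 | 907500.00 | 1237500.00
hole | -2642.08 | 50.00 | 107.00 | -132103.97 | -282702.50
Σ | 13857.92 |  |  | 775396.03 | 954797.50
x̄ = 775396.03 / 13857.92 = 55.95 cm
ȳ = 954797.50 / 13857.92 = 68.90 cm

x̄ = 55.95 cm, ȳ = 68.90 cm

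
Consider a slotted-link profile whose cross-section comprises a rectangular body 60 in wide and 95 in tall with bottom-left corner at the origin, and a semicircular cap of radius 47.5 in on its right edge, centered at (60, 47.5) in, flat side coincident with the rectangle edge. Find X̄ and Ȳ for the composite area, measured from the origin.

rectangular body: A = 60 × 95 = 5700.00, centroid at (30.00, 47.50).
semicircular end: A = ½π·47.5² = 3544.11, centroid at (80.16, 47.50).
ΣA = 9244.11 in², ΣAX̄ = 455094.47 in³, ΣAȲ = 439095.19 in³.
X̄ = 455094.47/9244.11 = 49.23 in; Ȳ = 439095.19/9244.11 = 47.50 in.

X̄ = 49.23 in, Ȳ = 47.50 in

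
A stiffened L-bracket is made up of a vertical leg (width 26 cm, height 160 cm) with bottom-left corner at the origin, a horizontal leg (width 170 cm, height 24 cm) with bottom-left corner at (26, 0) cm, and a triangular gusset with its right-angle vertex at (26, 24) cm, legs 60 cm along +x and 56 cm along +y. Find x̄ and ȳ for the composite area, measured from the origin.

Part | A | x̄ᵢ | ȳᵢ | A·x̄ᵢ | A·ȳᵢ
vertical leg | 4160.00 | 13.00 | 80.00 | 54080.00 | 332800.00
horizontal leg | 4080.00 | 111.00 | 12.00 | 452880.00 | 48960.00
gusset | 1680.00 | 46.00 | 42.67 | 77280.00 | 71680.00
Σ | 9920.00 |  |  | 584240.00 | 453440.00
x̄ = 584240.00 / 9920.00 = 58.90 cm
ȳ = 453440.00 / 9920.00 = 45.71 cm

x̄ = 58.90 cm, ȳ = 45.71 cm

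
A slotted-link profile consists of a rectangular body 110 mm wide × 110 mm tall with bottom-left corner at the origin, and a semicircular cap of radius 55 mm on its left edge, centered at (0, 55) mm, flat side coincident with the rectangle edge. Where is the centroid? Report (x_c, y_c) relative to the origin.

Part | A | x̄ᵢ | ȳᵢ | A·x̄ᵢ | A·ȳᵢ
rectangular body | 12100.00 | 55.00 | 55.00 | 665500.00 | 665500.00
semicircular end | 4751.66 | -23.34 | 55.00 | -110916.67 | 261341.24
Σ | 16851.66 |  |  | 554583.33 | 926841.24
x_c = 554583.33 / 16851.66 = 32.91 mm
y_c = 926841.24 / 16851.66 = 55.00 mm

x_c = 32.91 mm, y_c = 55.00 mm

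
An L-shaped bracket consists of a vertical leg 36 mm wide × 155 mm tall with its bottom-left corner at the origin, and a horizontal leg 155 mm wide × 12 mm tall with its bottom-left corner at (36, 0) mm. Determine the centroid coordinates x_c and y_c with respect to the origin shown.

Part | A | x̄ᵢ | ȳᵢ | A·x̄ᵢ | A·ȳᵢ
vertical leg | 5580.00 | 18.00 | 77.50 | 100440.00 | 432450.00
horizontal leg | 1860.00 | 113.50 | 6.00 | 211110.00 | 11160.00
Σ | 7440.00 |  |  | 311550.00 | 443610.00
x_c = 311550.00 / 7440.00 = 41.88 mm
y_c = 443610.00 / 7440.00 = 59.62 mm

x_c = 41.88 mm, y_c = 59.62 mm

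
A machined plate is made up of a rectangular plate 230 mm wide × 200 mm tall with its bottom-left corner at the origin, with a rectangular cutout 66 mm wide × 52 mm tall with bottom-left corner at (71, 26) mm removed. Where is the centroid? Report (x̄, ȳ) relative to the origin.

plate: A = 230 × 200 = 46000.00, centroid at (115.00, 100.00).
hole: A = −(66 × 52) = -3432.00, centroid at (104.00, 52.00).
ΣA = 42568.00 mm², ΣAx̄ = 4933072.00 mm³, ΣAȳ = 4421536.00 mm³.
x̄ = 4933072.00/42568.00 = 115.89 mm; ȳ = 4421536.00/42568.00 = 103.87 mm.

x̄ = 115.89 mm, ȳ = 103.87 mm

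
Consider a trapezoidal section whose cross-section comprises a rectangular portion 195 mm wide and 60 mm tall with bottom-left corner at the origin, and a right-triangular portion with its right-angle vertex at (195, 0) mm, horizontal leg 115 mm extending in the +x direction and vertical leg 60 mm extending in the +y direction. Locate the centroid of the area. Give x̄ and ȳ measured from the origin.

rectangular portion: A = 195 × 60 = 11700.00, centroid at (97.50, 30.00).
triangular portion: A = ½·115·60 = 3450.00, centroid at (233.33, 20.00).
ΣA = 15150.00 mm², ΣAx̄ = 1945750.00 mm³, ΣAȳ = 420000.00 mm³.
x̄ = 1945750.00/15150.00 = 128.43 mm; ȳ = 420000.00/15150.00 = 27.72 mm.

x̄ = 128.43 mm, ȳ = 27.72 mm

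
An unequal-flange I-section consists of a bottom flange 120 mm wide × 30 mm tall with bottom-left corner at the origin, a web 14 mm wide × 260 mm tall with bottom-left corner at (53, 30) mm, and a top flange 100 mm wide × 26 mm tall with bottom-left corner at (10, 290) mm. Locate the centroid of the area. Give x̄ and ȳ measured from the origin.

x̄ = 60.00 mm, ȳ = 144.74 mm

Part | A | x̄ᵢ | ȳᵢ | A·x̄ᵢ | A·ȳᵢ
bottom flange | 3600.00 | 60.00 | 15.00 | 216000.00 | 54000.00
web | 3640.00 | 60.00 | 160.00 | 218400.00 | 582400.00
top flange | 2600.00 | 60.00 | 303.00 | 156000.00 | 787800.00
Σ | 9840.00 |  |  | 590400.00 | 1424200.00
x̄ = 590400.00 / 9840.00 = 60.00 mm
ȳ = 1424200.00 / 9840.00 = 144.74 mm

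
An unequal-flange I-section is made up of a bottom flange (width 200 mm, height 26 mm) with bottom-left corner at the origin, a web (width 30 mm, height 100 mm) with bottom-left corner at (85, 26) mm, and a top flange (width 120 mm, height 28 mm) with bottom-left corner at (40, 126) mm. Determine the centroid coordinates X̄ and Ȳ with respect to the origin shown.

X̄ = 100.00 mm, Ȳ = 66.26 mm

bottom flange: A = 200 × 26 = 5200.00, centroid at (100.00, 13.00).
web: A = 30 × 100 = 3000.00, centroid at (100.00, 76.00).
top flange: A = 120 × 28 = 3360.00, centroid at (100.00, 140.00).
ΣA = 11560.00 mm², ΣAX̄ = 1156000.00 mm³, ΣAȲ = 766000.00 mm³.
X̄ = 1156000.00/11560.00 = 100.00 mm; Ȳ = 766000.00/11560.00 = 66.26 mm.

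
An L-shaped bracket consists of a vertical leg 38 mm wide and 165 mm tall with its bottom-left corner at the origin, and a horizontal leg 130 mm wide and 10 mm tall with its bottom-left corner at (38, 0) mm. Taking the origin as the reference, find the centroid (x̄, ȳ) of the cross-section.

x̄ = 33.43 mm, ȳ = 69.19 mm

vertical leg: A = 38 × 165 = 6270.00, centroid at (19.00, 82.50).
horizontal leg: A = 130 × 10 = 1300.00, centroid at (103.00, 5.00).
ΣA = 7570.00 mm²
ΣAx̄ = (6270.00)(19.00) + (1300.00)(103.00) = 253030.00 mm³
ΣAȳ = (6270.00)(82.50) + (1300.00)(5.00) = 523775.00 mm³
x̄ = 253030.00 / 7570.00 = 33.43 mm
ȳ = 523775.00 / 7570.00 = 69.19 mm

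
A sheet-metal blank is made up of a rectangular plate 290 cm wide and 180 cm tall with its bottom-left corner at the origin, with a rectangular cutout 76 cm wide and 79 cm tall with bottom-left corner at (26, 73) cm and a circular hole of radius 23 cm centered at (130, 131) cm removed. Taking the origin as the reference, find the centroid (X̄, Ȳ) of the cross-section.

Part | A | x̄ᵢ | ȳᵢ | A·x̄ᵢ | A·ȳᵢ
plate | 52200.00 | 145.00 | 90.00 | 7569000.00 | 4698000.00
hole 1 | -6004.00 | 64.00 | 112.50 | -384256.00 | -675450.00
hole 2 | -1661.90 | 130.00 | 131.00 | -216047.33 | -217709.23
Σ | 44534.10 |  |  | 6968696.67 | 3804840.77
X̄ = 6968696.67 / 44534.10 = 156.48 cm
Ȳ = 3804840.77 / 44534.10 = 85.44 cm

X̄ = 156.48 cm, Ȳ = 85.44 cm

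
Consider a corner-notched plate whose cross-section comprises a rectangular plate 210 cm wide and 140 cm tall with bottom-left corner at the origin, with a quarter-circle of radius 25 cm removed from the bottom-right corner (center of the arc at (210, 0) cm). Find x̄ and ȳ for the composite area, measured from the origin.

x̄ = 103.40 cm, ȳ = 71.01 cm

plate: A = 210 × 140 = 29400.00, centroid at (105.00, 70.00).
removed quarter-circle: A = −¼π·25² = -490.87, centroid at (199.39, 10.61).
ΣA = 28909.13 cm², ΣAx̄ = 2989124.82 cm³, ΣAȳ = 2052791.67 cm³.
x̄ = 2989124.82/28909.13 = 103.40 cm; ȳ = 2052791.67/28909.13 = 71.01 cm.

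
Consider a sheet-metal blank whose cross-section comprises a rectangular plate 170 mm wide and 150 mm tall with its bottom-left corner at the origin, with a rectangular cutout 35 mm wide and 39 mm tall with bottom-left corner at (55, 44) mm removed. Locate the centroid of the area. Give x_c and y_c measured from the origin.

x_c = 85.71 mm, y_c = 75.65 mm

plate: A = 170 × 150 = 25500.00, centroid at (85.00, 75.00).
hole: A = −(35 × 39) = -1365.00, centroid at (72.50, 63.50).
ΣA = 24135.00 mm²
ΣAx_c = (25500.00)(85.00) + (-1365.00)(72.50) = 2068537.50 mm³
ΣAy_c = (25500.00)(75.00) + (-1365.00)(63.50) = 1825822.50 mm³
x_c = 2068537.50 / 24135.00 = 85.71 mm
y_c = 1825822.50 / 24135.00 = 75.65 mm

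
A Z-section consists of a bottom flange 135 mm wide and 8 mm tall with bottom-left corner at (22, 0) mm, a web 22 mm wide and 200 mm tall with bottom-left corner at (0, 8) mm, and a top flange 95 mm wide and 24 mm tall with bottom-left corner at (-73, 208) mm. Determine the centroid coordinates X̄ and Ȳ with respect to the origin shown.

X̄ = 11.20 mm, Ȳ = 126.43 mm

bottom flange: A = 135 × 8 = 1080.00, centroid at (89.50, 4.00).
web: A = 22 × 200 = 4400.00, centroid at (11.00, 108.00).
top flange: A = 95 × 24 = 2280.00, centroid at (-25.50, 220.00).
ΣA = 7760.00 mm²
ΣAX̄ = (1080.00)(89.50) + (4400.00)(11.00) + (2280.00)(-25.50) = 86920.00 mm³
ΣAȲ = (1080.00)(4.00) + (4400.00)(108.00) + (2280.00)(220.00) = 981120.00 mm³
X̄ = 86920.00 / 7760.00 = 11.20 mm
Ȳ = 981120.00 / 7760.00 = 126.43 mm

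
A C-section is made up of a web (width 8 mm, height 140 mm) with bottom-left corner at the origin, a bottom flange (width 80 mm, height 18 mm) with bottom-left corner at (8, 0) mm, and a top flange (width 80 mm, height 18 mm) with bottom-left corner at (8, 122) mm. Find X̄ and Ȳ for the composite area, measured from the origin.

X̄ = 35.68 mm, Ȳ = 70.00 mm

web: A = 8 × 140 = 1120.00, centroid at (4.00, 70.00).
bottom flange: A = 80 × 18 = 1440.00, centroid at (48.00, 9.00).
top flange: A = 80 × 18 = 1440.00, centroid at (48.00, 131.00).
ΣA = 4000.00 mm²
ΣAX̄ = (1120.00)(4.00) + (1440.00)(48.00) + (1440.00)(48.00) = 142720.00 mm³
ΣAȲ = (1120.00)(70.00) + (1440.00)(9.00) + (1440.00)(131.00) = 280000.00 mm³
X̄ = 142720.00 / 4000.00 = 35.68 mm
Ȳ = 280000.00 / 4000.00 = 70.00 mm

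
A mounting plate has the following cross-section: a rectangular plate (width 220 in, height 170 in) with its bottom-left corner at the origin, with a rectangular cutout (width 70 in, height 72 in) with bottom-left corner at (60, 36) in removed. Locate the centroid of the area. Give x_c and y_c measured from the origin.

plate: A = 220 × 170 = 37400.00, centroid at (110.00, 85.00).
hole: A = −(70 × 72) = -5040.00, centroid at (95.00, 72.00).
ΣA = 32360.00 in², ΣAx_c = 3635200.00 in³, ΣAy_c = 2816120.00 in³.
x_c = 3635200.00/32360.00 = 112.34 in; y_c = 2816120.00/32360.00 = 87.02 in.

x_c = 112.34 in, y_c = 87.02 in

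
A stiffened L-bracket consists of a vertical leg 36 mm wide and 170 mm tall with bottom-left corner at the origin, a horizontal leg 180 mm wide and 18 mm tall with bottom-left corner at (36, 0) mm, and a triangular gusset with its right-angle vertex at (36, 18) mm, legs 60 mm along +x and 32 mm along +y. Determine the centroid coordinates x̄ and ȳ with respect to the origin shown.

x̄ = 55.44 mm, ȳ = 55.90 mm

vertical leg: A = 36 × 170 = 6120.00, centroid at (18.00, 85.00).
horizontal leg: A = 180 × 18 = 3240.00, centroid at (126.00, 9.00).
gusset: A = ½·60·32 = 960.00, centroid at (56.00, 28.67).
ΣA = 10320.00 mm², ΣAx̄ = 572160.00 mm³, ΣAȳ = 576880.00 mm³.
x̄ = 572160.00/10320.00 = 55.44 mm; ȳ = 576880.00/10320.00 = 55.90 mm.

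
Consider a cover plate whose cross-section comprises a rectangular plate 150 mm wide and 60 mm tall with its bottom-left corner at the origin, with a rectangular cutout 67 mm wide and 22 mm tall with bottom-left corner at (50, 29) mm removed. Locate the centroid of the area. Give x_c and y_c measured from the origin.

x_c = 73.34 mm, y_c = 28.04 mm

plate: A = 150 × 60 = 9000.00, centroid at (75.00, 30.00).
hole: A = −(67 × 22) = -1474.00, centroid at (83.50, 40.00).
ΣA = 7526.00 mm²
ΣAx_c = (9000.00)(75.00) + (-1474.00)(83.50) = 551921.00 mm³
ΣAy_c = (9000.00)(30.00) + (-1474.00)(40.00) = 211040.00 mm³
x_c = 551921.00 / 7526.00 = 73.34 mm
y_c = 211040.00 / 7526.00 = 28.04 mm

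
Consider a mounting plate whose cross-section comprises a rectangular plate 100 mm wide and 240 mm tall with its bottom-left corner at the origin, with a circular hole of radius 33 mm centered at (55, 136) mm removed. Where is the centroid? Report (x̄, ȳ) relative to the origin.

Part | A | x̄ᵢ | ȳᵢ | A·x̄ᵢ | A·ȳᵢ
plate | 24000.00 | 50.00 | 120.00 | 1200000.00 | 2880000.00
hole | -3421.19 | 55.00 | 136.00 | -188165.69 | -465282.44
Σ | 20578.81 |  |  | 1011834.31 | 2414717.56
x̄ = 1011834.31 / 20578.81 = 49.17 mm
ȳ = 2414717.56 / 20578.81 = 117.34 mm

x̄ = 49.17 mm, ȳ = 117.34 mm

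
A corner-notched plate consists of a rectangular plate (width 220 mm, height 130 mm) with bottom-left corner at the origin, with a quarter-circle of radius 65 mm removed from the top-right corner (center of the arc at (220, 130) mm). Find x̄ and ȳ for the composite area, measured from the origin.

Part | A | x̄ᵢ | ȳᵢ | A·x̄ᵢ | A·ȳᵢ
plate | 28600.00 | 110.00 | 65.00 | 3146000.00 | 1859000.00
removed quarter-circle | -3318.31 | 192.41 | 102.41 | -638485.93 | -339838.27
Σ | 25281.69 |  |  | 2507514.07 | 1519161.73
x̄ = 2507514.07 / 25281.69 = 99.18 mm
ȳ = 1519161.73 / 25281.69 = 60.09 mm

x̄ = 99.18 mm, ȳ = 60.09 mm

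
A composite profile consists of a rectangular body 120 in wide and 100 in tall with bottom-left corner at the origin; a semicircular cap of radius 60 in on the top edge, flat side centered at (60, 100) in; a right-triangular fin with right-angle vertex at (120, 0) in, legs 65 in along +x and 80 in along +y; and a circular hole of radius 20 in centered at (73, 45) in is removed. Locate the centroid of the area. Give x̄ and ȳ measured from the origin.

x̄ = 70.32 in, ȳ = 69.60 in

rectangular body: A = 120 × 100 = 12000.00, centroid at (60.00, 50.00).
semicircular top: A = ½π·60² = 5654.87, centroid at (60.00, 125.46).
triangular fin: A = ½·65·80 = 2600.00, centroid at (141.67, 26.67).
hole: A = −π·20² = -1256.64, centroid at (73.00, 45.00).
ΣA = 18998.23 in²
ΣAx̄ = (12000.00)(60.00) + (5654.87)(60.00) + (2600.00)(141.67) + (-1256.64)(73.00) = 1335890.83 in³
ΣAȳ = (12000.00)(50.00) + (5654.87)(125.46) + (2600.00)(26.67) + (-1256.64)(45.00) = 1322271.34 in³
x̄ = 1335890.83 / 18998.23 = 70.32 in
ȳ = 1322271.34 / 18998.23 = 69.60 in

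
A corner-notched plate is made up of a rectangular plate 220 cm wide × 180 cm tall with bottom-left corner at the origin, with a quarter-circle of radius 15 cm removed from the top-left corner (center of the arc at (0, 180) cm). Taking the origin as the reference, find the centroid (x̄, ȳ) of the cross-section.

x̄ = 110.46 cm, ȳ = 89.63 cm

plate: A = 220 × 180 = 39600.00, centroid at (110.00, 90.00).
removed quarter-circle: A = −¼π·15² = -176.71, centroid at (6.37, 173.63).
ΣA = 39423.29 cm²
ΣAx̄ = (39600.00)(110.00) + (-176.71)(6.37) = 4354875.00 cm³
ΣAȳ = (39600.00)(90.00) + (-176.71)(173.63) = 3533316.37 cm³
x̄ = 4354875.00 / 39423.29 = 110.46 cm
ȳ = 3533316.37 / 39423.29 = 89.63 cm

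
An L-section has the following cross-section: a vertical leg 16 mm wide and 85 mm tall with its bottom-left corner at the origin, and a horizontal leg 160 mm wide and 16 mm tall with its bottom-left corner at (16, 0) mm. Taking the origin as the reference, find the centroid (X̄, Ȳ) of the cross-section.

vertical leg: A = 16 × 85 = 1360.00, centroid at (8.00, 42.50).
horizontal leg: A = 160 × 16 = 2560.00, centroid at (96.00, 8.00).
ΣA = 3920.00 mm²
ΣAX̄ = (1360.00)(8.00) + (2560.00)(96.00) = 256640.00 mm³
ΣAȲ = (1360.00)(42.50) + (2560.00)(8.00) = 78280.00 mm³
X̄ = 256640.00 / 3920.00 = 65.47 mm
Ȳ = 78280.00 / 3920.00 = 19.97 mm

X̄ = 65.47 mm, Ȳ = 19.97 mm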